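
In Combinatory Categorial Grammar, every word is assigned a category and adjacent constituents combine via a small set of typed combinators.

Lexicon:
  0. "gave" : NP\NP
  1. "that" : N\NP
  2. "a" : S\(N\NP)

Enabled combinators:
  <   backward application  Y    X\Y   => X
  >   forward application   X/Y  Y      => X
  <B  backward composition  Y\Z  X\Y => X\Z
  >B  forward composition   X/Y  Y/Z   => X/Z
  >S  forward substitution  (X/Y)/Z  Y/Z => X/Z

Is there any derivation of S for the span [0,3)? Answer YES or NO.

YES

[0,3] S   <
  [0,2] N\NP   <B
    [0,1] "gave" : NP\NP
    [1,2] "that" : N\NP
  [2,3] "a" : S\(N\NP)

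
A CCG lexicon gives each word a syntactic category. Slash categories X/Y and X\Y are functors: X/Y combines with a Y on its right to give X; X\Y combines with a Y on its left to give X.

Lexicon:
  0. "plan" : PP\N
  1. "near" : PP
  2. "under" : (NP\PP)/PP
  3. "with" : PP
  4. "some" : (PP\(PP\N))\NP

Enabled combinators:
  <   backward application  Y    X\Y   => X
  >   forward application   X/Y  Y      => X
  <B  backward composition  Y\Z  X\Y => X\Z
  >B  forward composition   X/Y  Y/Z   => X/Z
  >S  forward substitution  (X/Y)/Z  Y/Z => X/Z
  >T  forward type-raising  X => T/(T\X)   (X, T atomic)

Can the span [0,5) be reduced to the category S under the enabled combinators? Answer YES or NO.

NO

PP\N PP (NP\PP)/PP PP (PP\(PP\N))\NP
CKY chart[0,5] = {N/(N\PP), NP/(NP\PP), PP, PP/(PP\PP), S/(S\PP)}; S ∉ chart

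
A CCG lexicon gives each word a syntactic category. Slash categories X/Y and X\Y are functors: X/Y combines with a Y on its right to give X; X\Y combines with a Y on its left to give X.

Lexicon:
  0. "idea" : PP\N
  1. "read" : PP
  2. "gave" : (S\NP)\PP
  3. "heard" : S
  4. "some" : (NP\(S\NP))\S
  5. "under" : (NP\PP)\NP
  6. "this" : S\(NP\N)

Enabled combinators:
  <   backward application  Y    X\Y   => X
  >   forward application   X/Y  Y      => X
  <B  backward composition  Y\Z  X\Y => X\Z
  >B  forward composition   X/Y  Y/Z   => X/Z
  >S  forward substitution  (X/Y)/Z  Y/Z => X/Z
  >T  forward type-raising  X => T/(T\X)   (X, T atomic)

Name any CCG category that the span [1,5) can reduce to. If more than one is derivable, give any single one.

[0,7] S   <
  [0,6] NP\N   <B
    [0,1] "idea" : PP\N
    [1,6] NP\PP   <
      [1,5] NP   <
        [1,2] "read" : PP
        [2,5] NP\PP   <B
          [2,3] "gave" : (S\NP)\PP
          [3,5] NP\(S\NP)   <
            [3,4] "heard" : S
            [4,5] "some" : (NP\(S\NP))\S
      [5,6] "under" : (NP\PP)\NP
  [6,7] "this" : S\(NP\N)

NP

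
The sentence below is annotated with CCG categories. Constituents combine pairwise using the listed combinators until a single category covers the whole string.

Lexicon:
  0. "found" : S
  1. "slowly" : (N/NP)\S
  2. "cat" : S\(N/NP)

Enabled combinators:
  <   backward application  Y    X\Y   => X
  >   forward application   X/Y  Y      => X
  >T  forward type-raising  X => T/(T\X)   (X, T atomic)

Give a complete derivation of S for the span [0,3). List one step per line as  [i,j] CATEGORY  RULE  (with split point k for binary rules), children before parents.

[0,3] S   <
  [0,2] N/NP   <
    [0,1] "found" : S
    [1,2] "slowly" : (N/NP)\S
  [2,3] "cat" : S\(N/NP)

[0,1] S  lex  "found"
[1,2] (N/NP)\S  lex  "slowly"
[0,2] N/NP  <  k=1
[2,3] S\(N/NP)  lex  "cat"
[0,3] S  <  k=2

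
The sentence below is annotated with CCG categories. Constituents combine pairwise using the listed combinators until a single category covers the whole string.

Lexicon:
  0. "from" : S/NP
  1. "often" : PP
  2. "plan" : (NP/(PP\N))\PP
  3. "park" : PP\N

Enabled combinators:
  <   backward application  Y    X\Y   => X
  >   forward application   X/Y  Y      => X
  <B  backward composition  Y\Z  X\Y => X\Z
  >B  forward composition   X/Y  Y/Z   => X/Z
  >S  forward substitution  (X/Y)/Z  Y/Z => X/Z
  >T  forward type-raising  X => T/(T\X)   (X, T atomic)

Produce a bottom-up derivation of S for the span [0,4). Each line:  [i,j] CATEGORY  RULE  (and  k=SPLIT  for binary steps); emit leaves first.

[0,4] S   >
  [0,1] "from" : S/NP
  [1,4] NP   >
    [1,3] NP/(PP\N)   <
      [1,2] "often" : PP
      [2,3] "plan" : (NP/(PP\N))\PP
    [3,4] "park" : PP\N

[0,1] S/NP  lex  "from"
[1,2] PP  lex  "often"
[2,3] (NP/(PP\N))\PP  lex  "plan"
[1,3] NP/(PP\N)  <  k=2
[3,4] PP\N  lex  "park"
[1,4] NP  >  k=3
[0,4] S  >  k=1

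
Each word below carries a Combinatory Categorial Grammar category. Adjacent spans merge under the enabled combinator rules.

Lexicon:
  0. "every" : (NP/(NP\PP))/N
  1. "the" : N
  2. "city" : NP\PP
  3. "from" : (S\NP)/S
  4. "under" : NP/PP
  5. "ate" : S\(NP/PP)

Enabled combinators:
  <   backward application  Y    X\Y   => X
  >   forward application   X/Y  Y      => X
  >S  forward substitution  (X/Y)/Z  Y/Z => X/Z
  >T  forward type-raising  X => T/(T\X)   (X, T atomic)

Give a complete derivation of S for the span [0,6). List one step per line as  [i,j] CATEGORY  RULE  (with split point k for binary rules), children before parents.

[0,1] (NP/(NP\PP))/N  lex  "every"
[1,2] N  lex  "the"
[0,2] NP/(NP\PP)  >  k=1
[2,3] NP\PP  lex  "city"
[0,3] NP  >  k=2
[3,4] (S\NP)/S  lex  "from"
[4,5] NP/PP  lex  "under"
[5,6] S\(NP/PP)  lex  "ate"
[4,6] S  <  k=5
[3,6] S\NP  >  k=4
[0,6] S  <  k=3

[0,6] S   <
  [0,3] NP   >
    [0,2] NP/(NP\PP)   >
      [0,1] "every" : (NP/(NP\PP))/N
      [1,2] "the" : N
    [2,3] "city" : NP\PP
  [3,6] S\NP   >
    [3,4] "from" : (S\NP)/S
    [4,6] S   <
      [4,5] "under" : NP/PP
      [5,6] "ate" : S\(NP/PP)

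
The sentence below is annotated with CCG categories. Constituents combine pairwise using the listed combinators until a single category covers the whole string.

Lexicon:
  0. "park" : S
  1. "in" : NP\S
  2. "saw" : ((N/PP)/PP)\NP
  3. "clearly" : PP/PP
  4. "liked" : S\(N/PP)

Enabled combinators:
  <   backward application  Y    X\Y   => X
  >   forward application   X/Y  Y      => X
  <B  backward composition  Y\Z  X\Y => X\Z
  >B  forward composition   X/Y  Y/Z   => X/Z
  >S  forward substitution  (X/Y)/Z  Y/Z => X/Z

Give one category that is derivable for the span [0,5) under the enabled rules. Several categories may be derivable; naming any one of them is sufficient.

S

[0,5] S   <
  [0,4] N/PP   >S
    [0,3] (N/PP)/PP   <
      [0,2] NP   <
        [0,1] "park" : S
        [1,2] "in" : NP\S
      [2,3] "saw" : ((N/PP)/PP)\NP
    [3,4] "clearly" : PP/PP
  [4,5] "liked" : S\(N/PP)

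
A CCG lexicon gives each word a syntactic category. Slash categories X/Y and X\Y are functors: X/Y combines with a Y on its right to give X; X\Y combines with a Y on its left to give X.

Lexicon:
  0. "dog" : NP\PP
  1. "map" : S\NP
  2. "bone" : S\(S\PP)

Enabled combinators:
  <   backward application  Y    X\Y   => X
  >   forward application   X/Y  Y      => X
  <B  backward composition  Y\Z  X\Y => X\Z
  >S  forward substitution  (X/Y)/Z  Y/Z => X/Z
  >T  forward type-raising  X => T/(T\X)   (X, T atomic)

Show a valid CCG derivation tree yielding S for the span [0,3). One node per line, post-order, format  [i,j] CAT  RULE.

[0,3] S   <
  [0,2] S\PP   <B
    [0,1] "dog" : NP\PP
    [1,2] "map" : S\NP
  [2,3] "bone" : S\(S\PP)

[0,1] NP\PP  lex  "dog"
[1,2] S\NP  lex  "map"
[0,2] S\PP  <B  k=1
[2,3] S\(S\PP)  lex  "bone"
[0,3] S  <  k=2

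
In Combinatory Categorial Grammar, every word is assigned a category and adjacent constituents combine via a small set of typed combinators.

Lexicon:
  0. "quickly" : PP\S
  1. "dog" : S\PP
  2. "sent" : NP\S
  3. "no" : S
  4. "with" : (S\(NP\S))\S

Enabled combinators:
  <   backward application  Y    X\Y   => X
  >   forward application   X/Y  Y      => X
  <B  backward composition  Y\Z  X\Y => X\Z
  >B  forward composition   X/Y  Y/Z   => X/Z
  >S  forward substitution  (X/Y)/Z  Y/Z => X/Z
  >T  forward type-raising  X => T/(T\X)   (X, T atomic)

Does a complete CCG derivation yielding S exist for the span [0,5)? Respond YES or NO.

YES

[0,5] S   <
  [0,3] NP\S   <B
    [0,2] S\S   <B
      [0,1] "quickly" : PP\S
      [1,2] "dog" : S\PP
    [2,3] "sent" : NP\S
  [3,5] S\(NP\S)   <
    [3,4] "no" : S
    [4,5] "with" : (S\(NP\S))\S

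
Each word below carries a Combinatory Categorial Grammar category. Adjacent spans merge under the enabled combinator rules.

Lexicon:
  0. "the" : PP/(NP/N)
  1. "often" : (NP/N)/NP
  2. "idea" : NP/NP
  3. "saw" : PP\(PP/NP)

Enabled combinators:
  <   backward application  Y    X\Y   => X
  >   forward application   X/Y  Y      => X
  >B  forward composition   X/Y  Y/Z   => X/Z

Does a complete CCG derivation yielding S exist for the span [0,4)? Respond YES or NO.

PP/(NP/N) (NP/N)/NP NP/NP PP\(PP/NP)
CKY chart[0,4] = {PP}; S ∉ chart

NO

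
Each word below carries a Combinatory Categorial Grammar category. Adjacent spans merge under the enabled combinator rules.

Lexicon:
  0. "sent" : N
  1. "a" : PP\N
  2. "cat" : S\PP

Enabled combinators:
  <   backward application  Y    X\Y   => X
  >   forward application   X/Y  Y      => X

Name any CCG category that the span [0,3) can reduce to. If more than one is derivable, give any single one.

[0,3] S   <
  [0,2] PP   <
    [0,1] "sent" : N
    [1,2] "a" : PP\N
  [2,3] "cat" : S\PP

S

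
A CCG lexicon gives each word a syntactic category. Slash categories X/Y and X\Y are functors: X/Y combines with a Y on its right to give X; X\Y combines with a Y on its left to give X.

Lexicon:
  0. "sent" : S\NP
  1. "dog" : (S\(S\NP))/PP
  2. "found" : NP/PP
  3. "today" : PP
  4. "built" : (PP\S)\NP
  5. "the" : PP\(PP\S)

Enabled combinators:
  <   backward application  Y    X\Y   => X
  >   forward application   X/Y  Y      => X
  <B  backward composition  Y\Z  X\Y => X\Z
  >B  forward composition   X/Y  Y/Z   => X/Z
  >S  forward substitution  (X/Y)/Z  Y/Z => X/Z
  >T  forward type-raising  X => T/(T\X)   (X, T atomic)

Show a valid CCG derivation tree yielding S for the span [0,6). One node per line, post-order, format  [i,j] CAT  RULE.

[0,6] S   <
  [0,1] "sent" : S\NP
  [1,6] S\(S\NP)   >
    [1,2] "dog" : (S\(S\NP))/PP
    [2,6] PP   <
      [2,5] PP\S   <
        [2,4] NP   >
          [2,3] "found" : NP/PP
          [3,4] "today" : PP
        [4,5] "built" : (PP\S)\NP
      [5,6] "the" : PP\(PP\S)

[0,1] S\NP  lex  "sent"
[1,2] (S\(S\NP))/PP  lex  "dog"
[2,3] NP/PP  lex  "found"
[3,4] PP  lex  "today"
[2,4] NP  >  k=3
[4,5] (PP\S)\NP  lex  "built"
[2,5] PP\S  <  k=4
[5,6] PP\(PP\S)  lex  "the"
[2,6] PP  <  k=5
[1,6] S\(S\NP)  >  k=2
[0,6] S  <  k=1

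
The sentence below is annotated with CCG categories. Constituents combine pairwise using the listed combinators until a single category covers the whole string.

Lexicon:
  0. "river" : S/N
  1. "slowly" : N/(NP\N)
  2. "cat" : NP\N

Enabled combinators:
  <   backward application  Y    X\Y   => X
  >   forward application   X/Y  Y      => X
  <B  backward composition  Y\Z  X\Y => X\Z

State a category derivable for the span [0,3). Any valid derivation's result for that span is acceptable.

S

[0,3] S   >
  [0,1] "river" : S/N
  [1,3] N   >
    [1,2] "slowly" : N/(NP\N)
    [2,3] "cat" : NP\N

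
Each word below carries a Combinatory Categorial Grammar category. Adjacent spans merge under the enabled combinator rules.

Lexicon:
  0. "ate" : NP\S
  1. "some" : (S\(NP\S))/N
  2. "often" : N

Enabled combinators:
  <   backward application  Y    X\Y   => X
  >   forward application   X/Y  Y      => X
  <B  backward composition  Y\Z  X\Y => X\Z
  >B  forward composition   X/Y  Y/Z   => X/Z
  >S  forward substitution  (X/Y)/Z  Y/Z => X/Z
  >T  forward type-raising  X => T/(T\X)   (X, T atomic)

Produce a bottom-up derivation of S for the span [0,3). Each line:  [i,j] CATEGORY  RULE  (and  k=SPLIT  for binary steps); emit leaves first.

[0,1] NP\S  lex  "ate"
[1,2] (S\(NP\S))/N  lex  "some"
[2,3] N  lex  "often"
[1,3] S\(NP\S)  >  k=2
[0,3] S  <  k=1

[0,3] S   <
  [0,1] "ate" : NP\S
  [1,3] S\(NP\S)   >
    [1,2] "some" : (S\(NP\S))/N
    [2,3] "often" : N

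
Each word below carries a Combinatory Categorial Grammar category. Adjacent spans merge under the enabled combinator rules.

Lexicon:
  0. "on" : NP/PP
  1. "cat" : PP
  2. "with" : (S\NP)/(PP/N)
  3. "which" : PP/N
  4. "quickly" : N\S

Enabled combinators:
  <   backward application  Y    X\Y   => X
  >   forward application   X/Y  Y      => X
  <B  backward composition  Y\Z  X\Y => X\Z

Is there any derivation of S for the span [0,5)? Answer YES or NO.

NP/PP PP (S\NP)/(PP/N) PP/N N\S
CKY chart[0,5] = {N}; S ∉ chart

NO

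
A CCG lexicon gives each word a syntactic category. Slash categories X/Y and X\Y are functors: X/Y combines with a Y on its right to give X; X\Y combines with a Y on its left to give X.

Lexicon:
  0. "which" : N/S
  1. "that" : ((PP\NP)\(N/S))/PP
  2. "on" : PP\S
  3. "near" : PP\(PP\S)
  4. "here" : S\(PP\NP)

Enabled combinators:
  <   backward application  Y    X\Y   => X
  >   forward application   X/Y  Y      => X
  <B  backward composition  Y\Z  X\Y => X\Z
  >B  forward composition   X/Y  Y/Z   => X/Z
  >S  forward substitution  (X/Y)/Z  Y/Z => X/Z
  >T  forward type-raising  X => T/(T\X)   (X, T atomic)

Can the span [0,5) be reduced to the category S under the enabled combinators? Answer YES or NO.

YES

[0,5] S   <
  [0,4] PP\NP   <
    [0,1] "which" : N/S
    [1,4] (PP\NP)\(N/S)   >
      [1,2] "that" : ((PP\NP)\(N/S))/PP
      [2,4] PP   <
        [2,3] "on" : PP\S
        [3,4] "near" : PP\(PP\S)
  [4,5] "here" : S\(PP\NP)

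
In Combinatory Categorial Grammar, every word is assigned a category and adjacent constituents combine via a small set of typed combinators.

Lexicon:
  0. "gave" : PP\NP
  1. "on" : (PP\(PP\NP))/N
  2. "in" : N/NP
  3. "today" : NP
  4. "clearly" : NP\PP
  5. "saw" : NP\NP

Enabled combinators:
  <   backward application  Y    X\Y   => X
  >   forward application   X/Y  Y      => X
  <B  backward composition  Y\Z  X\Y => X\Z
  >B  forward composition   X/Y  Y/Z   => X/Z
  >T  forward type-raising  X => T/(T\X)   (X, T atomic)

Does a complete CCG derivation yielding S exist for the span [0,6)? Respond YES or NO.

NO

PP\NP (PP\(PP\NP))/N N/NP NP NP\PP NP\NP
CKY chart[0,6] = {N/(N\NP), NP, NP/(NP\NP), PP/(PP\NP), S/(S\NP)}; S ∉ chart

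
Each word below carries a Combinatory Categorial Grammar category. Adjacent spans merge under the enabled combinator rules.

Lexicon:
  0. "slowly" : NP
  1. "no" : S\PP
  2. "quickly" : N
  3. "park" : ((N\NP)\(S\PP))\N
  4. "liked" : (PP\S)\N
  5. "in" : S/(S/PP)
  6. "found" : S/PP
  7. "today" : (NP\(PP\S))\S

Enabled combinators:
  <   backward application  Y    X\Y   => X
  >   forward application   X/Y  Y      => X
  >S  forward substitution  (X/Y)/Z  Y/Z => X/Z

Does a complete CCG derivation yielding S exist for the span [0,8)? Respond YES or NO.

NP S\PP N ((N\NP)\(S\PP))\N (PP\S)\N S/(S/PP) S/PP (NP\(PP\S))\S
CKY chart[0,8] = {NP}; S ∉ chart

NO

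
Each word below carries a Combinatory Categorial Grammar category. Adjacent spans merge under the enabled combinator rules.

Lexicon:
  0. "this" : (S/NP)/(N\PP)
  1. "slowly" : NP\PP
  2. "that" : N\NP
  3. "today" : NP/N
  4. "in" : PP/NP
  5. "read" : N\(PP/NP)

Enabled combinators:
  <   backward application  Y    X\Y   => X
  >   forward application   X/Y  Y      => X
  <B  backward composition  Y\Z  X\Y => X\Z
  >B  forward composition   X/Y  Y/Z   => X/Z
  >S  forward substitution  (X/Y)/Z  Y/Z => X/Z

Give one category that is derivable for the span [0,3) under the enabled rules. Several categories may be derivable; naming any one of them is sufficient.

[0,6] S   >
  [0,3] S/NP   >
    [0,1] "this" : (S/NP)/(N\PP)
    [1,3] N\PP   <B
      [1,2] "slowly" : NP\PP
      [2,3] "that" : N\NP
  [3,6] NP   >
    [3,4] "today" : NP/N
    [4,6] N   <
      [4,5] "in" : PP/NP
      [5,6] "read" : N\(PP/NP)

S/NP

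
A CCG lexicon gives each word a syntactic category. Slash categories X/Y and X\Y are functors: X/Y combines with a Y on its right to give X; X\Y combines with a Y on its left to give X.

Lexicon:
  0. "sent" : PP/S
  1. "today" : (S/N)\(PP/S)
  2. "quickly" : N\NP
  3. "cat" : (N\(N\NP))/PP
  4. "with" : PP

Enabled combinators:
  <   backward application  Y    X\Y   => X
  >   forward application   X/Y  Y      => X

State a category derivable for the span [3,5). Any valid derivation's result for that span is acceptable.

N\(N\NP)

[0,5] S   >
  [0,2] S/N   <
    [0,1] "sent" : PP/S
    [1,2] "today" : (S/N)\(PP/S)
  [2,5] N   <
    [2,3] "quickly" : N\NP
    [3,5] N\(N\NP)   >
      [3,4] "cat" : (N\(N\NP))/PP
      [4,5] "with" : PP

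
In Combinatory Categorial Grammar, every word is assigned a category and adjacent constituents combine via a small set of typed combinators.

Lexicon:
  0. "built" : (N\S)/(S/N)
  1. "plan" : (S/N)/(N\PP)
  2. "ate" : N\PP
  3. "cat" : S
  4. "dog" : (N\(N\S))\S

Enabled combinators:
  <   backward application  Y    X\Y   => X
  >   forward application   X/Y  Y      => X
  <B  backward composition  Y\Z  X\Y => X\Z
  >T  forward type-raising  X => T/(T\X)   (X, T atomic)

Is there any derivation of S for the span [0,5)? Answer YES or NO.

NO

(N\S)/(S/N) (S/N)/(N\PP) N\PP S (N\(N\S))\S
CKY chart[0,5] = {N, N/(N\N), NP/(NP\N), PP/(PP\N), S/(S\N)}; S ∉ chart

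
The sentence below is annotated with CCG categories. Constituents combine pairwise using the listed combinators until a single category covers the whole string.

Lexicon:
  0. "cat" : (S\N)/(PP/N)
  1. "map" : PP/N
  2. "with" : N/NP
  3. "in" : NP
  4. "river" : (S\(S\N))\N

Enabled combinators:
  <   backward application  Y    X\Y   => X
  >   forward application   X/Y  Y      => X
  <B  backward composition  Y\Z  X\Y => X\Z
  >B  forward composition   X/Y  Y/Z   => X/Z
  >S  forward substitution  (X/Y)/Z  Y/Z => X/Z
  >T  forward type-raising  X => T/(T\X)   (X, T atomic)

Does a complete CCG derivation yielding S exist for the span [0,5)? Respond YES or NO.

[0,5] S   <
  [0,2] S\N   >
    [0,1] "cat" : (S\N)/(PP/N)
    [1,2] "map" : PP/N
  [2,5] S\(S\N)   <
    [2,4] N   >
      [2,3] "with" : N/NP
      [3,4] "in" : NP
    [4,5] "river" : (S\(S\N))\N

YES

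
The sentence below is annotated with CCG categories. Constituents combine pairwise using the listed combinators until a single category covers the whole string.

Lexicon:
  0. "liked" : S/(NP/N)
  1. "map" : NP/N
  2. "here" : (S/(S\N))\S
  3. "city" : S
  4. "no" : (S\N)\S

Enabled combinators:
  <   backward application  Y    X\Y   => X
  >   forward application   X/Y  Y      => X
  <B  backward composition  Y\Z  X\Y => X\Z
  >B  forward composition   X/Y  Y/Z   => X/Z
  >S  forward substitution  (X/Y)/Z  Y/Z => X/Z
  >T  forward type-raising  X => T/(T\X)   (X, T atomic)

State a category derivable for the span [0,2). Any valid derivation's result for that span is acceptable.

[0,5] S   >
  [0,3] S/(S\N)   <
    [0,2] S   >
      [0,1] "liked" : S/(NP/N)
      [1,2] "map" : NP/N
    [2,3] "here" : (S/(S\N))\S
  [3,5] S\N   <
    [3,4] "city" : S
    [4,5] "no" : (S\N)\S

S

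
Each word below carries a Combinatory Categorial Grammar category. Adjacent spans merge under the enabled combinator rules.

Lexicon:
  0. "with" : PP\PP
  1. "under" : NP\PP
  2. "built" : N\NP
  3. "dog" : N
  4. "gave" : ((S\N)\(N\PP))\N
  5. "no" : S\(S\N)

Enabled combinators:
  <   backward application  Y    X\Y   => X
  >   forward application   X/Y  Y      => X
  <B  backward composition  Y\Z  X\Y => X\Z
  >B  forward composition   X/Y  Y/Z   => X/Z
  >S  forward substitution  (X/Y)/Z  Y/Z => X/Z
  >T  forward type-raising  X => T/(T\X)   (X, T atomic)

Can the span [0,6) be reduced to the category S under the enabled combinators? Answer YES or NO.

[0,6] S   <
  [0,5] S\N   <
    [0,3] N\PP   <B
      [0,2] NP\PP   <B
        [0,1] "with" : PP\PP
        [1,2] "under" : NP\PP
      [2,3] "built" : N\NP
    [3,5] (S\N)\(N\PP)   <
      [3,4] "dog" : N
      [4,5] "gave" : ((S\N)\(N\PP))\N
  [5,6] "no" : S\(S\N)

YES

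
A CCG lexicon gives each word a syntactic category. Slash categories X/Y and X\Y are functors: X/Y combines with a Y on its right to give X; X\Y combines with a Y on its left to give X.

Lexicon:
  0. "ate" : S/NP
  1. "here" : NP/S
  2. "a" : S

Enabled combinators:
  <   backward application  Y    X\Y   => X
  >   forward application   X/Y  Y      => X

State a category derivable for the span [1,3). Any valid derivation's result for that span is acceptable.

NP

[0,3] S   >
  [0,1] "ate" : S/NP
  [1,3] NP   >
    [1,2] "here" : NP/S
    [2,3] "a" : S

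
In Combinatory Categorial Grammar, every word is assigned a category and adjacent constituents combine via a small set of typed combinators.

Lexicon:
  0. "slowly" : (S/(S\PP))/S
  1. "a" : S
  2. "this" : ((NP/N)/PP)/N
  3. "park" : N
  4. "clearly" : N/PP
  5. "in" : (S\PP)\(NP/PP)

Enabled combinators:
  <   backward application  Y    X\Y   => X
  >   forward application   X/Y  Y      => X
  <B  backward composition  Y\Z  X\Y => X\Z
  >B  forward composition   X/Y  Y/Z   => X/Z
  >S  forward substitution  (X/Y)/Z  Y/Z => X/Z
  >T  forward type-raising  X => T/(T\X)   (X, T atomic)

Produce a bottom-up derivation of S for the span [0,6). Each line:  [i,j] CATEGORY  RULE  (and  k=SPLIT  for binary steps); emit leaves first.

[0,6] S   >
  [0,2] S/(S\PP)   >
    [0,1] "slowly" : (S/(S\PP))/S
    [1,2] "a" : S
  [2,6] S\PP   <
    [2,5] NP/PP   >S
      [2,4] (NP/N)/PP   >
        [2,3] "this" : ((NP/N)/PP)/N
        [3,4] "park" : N
      [4,5] "clearly" : N/PP
    [5,6] "in" : (S\PP)\(NP/PP)

[0,1] (S/(S\PP))/S  lex  "slowly"
[1,2] S  lex  "a"
[0,2] S/(S\PP)  >  k=1
[2,3] ((NP/N)/PP)/N  lex  "this"
[3,4] N  lex  "park"
[2,4] (NP/N)/PP  >  k=3
[4,5] N/PP  lex  "clearly"
[2,5] NP/PP  >S  k=4
[5,6] (S\PP)\(NP/PP)  lex  "in"
[2,6] S\PP  <  k=5
[0,6] S  >  k=2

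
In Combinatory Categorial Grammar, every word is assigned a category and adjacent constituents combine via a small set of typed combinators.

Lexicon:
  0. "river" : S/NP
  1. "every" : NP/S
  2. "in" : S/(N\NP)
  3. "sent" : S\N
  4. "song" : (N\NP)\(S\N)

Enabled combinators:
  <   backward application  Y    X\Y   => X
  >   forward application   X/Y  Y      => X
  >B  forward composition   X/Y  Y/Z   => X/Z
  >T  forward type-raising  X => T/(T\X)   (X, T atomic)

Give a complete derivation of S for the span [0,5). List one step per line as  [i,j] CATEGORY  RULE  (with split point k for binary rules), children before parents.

[0,1] S/NP  lex  "river"
[1,2] NP/S  lex  "every"
[2,3] S/(N\NP)  lex  "in"
[3,4] S\N  lex  "sent"
[4,5] (N\NP)\(S\N)  lex  "song"
[3,5] N\NP  <  k=4
[2,5] S  >  k=3
[1,5] NP  >  k=2
[0,5] S  >  k=1

[0,5] S   >
  [0,1] "river" : S/NP
  [1,5] NP   >
    [1,2] "every" : NP/S
    [2,5] S   >
      [2,3] "in" : S/(N\NP)
      [3,5] N\NP   <
        [3,4] "sent" : S\N
        [4,5] "song" : (N\NP)\(S\N)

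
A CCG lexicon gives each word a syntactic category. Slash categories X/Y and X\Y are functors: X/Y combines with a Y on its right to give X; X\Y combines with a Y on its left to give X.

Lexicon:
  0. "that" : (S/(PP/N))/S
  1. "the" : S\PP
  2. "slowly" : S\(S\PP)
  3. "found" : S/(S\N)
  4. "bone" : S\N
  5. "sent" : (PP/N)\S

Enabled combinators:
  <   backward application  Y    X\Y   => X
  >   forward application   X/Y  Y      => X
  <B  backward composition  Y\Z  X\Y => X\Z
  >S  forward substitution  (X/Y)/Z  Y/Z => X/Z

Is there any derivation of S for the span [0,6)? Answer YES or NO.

[0,6] S   >
  [0,3] S/(PP/N)   >
    [0,1] "that" : (S/(PP/N))/S
    [1,3] S   <
      [1,2] "the" : S\PP
      [2,3] "slowly" : S\(S\PP)
  [3,6] PP/N   <
    [3,5] S   >
      [3,4] "found" : S/(S\N)
      [4,5] "bone" : S\N
    [5,6] "sent" : (PP/N)\S

YES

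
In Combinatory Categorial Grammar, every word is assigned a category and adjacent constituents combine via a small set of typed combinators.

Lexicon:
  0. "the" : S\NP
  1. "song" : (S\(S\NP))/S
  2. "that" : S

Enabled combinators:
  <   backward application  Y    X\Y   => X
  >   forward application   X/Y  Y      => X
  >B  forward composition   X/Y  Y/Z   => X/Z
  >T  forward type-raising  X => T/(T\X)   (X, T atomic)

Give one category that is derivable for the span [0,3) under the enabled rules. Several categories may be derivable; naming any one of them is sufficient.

S

[0,3] S   <
  [0,1] "the" : S\NP
  [1,3] S\(S\NP)   >
    [1,2] "song" : (S\(S\NP))/S
    [2,3] "that" : S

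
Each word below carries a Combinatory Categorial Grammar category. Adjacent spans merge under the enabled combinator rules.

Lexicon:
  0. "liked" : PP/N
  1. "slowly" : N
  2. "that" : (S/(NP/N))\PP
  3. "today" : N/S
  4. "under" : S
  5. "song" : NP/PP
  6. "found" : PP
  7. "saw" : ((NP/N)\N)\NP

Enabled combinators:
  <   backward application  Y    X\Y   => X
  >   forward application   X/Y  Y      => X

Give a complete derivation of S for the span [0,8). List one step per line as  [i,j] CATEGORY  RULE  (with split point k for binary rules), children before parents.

[0,1] PP/N  lex  "liked"
[1,2] N  lex  "slowly"
[0,2] PP  >  k=1
[2,3] (S/(NP/N))\PP  lex  "that"
[0,3] S/(NP/N)  <  k=2
[3,4] N/S  lex  "today"
[4,5] S  lex  "under"
[3,5] N  >  k=4
[5,6] NP/PP  lex  "song"
[6,7] PP  lex  "found"
[5,7] NP  >  k=6
[7,8] ((NP/N)\N)\NP  lex  "saw"
[5,8] (NP/N)\N  <  k=7
[3,8] NP/N  <  k=5
[0,8] S  >  k=3

[0,8] S   >
  [0,3] S/(NP/N)   <
    [0,2] PP   >
      [0,1] "liked" : PP/N
      [1,2] "slowly" : N
    [2,3] "that" : (S/(NP/N))\PP
  [3,8] NP/N   <
    [3,5] N   >
      [3,4] "today" : N/S
      [4,5] "under" : S
    [5,8] (NP/N)\N   <
      [5,7] NP   >
        [5,6] "song" : NP/PP
        [6,7] "found" : PP
      [7,8] "saw" : ((NP/N)\N)\NP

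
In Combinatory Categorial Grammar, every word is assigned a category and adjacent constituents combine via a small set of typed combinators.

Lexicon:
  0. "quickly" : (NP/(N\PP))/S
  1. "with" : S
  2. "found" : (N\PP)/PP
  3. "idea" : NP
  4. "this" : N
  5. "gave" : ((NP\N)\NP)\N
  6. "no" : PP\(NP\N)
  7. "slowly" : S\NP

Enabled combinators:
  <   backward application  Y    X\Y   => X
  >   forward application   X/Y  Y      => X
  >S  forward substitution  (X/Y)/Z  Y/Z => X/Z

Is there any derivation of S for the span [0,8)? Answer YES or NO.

[0,8] S   <
  [0,7] NP   >
    [0,2] NP/(N\PP)   >
      [0,1] "quickly" : (NP/(N\PP))/S
      [1,2] "with" : S
    [2,7] N\PP   >
      [2,3] "found" : (N\PP)/PP
      [3,7] PP   <
        [3,6] NP\N   <
          [3,4] "idea" : NP
          [4,6] (NP\N)\NP   <
            [4,5] "this" : N
            [5,6] "gave" : ((NP\N)\NP)\N
        [6,7] "no" : PP\(NP\N)
  [7,8] "slowly" : S\NP

YES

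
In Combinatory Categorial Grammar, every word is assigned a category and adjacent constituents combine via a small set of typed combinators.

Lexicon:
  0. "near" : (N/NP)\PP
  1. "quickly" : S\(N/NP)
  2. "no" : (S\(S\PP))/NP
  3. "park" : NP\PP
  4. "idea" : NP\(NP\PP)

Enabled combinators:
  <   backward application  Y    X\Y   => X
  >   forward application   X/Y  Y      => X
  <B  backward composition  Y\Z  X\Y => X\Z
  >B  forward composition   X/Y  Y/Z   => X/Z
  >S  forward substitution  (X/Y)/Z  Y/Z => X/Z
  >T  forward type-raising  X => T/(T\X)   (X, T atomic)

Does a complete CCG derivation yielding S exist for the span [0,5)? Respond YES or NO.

[0,5] S   <
  [0,2] S\PP   <B
    [0,1] "near" : (N/NP)\PP
    [1,2] "quickly" : S\(N/NP)
  [2,5] S\(S\PP)   >
    [2,3] "no" : (S\(S\PP))/NP
    [3,5] NP   <
      [3,4] "park" : NP\PP
      [4,5] "idea" : NP\(NP\PP)

YES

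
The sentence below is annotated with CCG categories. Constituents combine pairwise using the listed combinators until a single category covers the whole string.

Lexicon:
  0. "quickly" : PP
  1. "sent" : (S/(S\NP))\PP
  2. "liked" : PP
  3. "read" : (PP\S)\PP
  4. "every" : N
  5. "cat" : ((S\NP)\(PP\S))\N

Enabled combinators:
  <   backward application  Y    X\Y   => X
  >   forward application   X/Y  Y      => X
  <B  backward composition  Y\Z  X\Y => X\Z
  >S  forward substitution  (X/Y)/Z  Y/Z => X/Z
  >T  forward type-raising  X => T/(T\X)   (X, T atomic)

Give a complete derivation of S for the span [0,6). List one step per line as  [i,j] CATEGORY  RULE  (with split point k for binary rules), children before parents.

[0,1] PP  lex  "quickly"
[1,2] (S/(S\NP))\PP  lex  "sent"
[0,2] S/(S\NP)  <  k=1
[2,3] PP  lex  "liked"
[3,4] (PP\S)\PP  lex  "read"
[2,4] PP\S  <  k=3
[4,5] N  lex  "every"
[5,6] ((S\NP)\(PP\S))\N  lex  "cat"
[4,6] (S\NP)\(PP\S)  <  k=5
[2,6] S\NP  <  k=4
[0,6] S  >  k=2

[0,6] S   >
  [0,2] S/(S\NP)   <
    [0,1] "quickly" : PP
    [1,2] "sent" : (S/(S\NP))\PP
  [2,6] S\NP   <
    [2,4] PP\S   <
      [2,3] "liked" : PP
      [3,4] "read" : (PP\S)\PP
    [4,6] (S\NP)\(PP\S)   <
      [4,5] "every" : N
      [5,6] "cat" : ((S\NP)\(PP\S))\N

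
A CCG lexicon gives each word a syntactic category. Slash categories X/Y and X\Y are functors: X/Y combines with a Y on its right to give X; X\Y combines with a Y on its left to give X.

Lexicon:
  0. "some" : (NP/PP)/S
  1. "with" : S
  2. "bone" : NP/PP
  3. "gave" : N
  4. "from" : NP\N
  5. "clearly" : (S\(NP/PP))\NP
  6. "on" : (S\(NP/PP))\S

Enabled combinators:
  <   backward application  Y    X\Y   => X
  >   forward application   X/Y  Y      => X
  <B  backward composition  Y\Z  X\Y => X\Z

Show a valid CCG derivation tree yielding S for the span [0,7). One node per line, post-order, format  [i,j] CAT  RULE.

[0,1] (NP/PP)/S  lex  "some"
[1,2] S  lex  "with"
[0,2] NP/PP  >  k=1
[2,3] NP/PP  lex  "bone"
[3,4] N  lex  "gave"
[4,5] NP\N  lex  "from"
[3,5] NP  <  k=4
[5,6] (S\(NP/PP))\NP  lex  "clearly"
[3,6] S\(NP/PP)  <  k=5
[2,6] S  <  k=3
[6,7] (S\(NP/PP))\S  lex  "on"
[2,7] S\(NP/PP)  <  k=6
[0,7] S  <  k=2

[0,7] S   <
  [0,2] NP/PP   >
    [0,1] "some" : (NP/PP)/S
    [1,2] "with" : S
  [2,7] S\(NP/PP)   <
    [2,6] S   <
      [2,3] "bone" : NP/PP
      [3,6] S\(NP/PP)   <
        [3,5] NP   <
          [3,4] "gave" : N
          [4,5] "from" : NP\N
        [5,6] "clearly" : (S\(NP/PP))\NP
    [6,7] "on" : (S\(NP/PP))\S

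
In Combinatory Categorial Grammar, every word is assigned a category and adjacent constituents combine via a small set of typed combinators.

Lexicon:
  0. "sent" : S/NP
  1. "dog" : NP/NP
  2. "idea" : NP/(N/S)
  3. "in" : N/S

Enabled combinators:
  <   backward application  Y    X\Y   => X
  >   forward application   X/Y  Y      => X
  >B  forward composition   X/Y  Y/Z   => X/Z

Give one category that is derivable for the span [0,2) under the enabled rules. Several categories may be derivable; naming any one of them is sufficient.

[0,4] S   >
  [0,2] S/NP   >B
    [0,1] "sent" : S/NP
    [1,2] "dog" : NP/NP
  [2,4] NP   >
    [2,3] "idea" : NP/(N/S)
    [3,4] "in" : N/S

S/NP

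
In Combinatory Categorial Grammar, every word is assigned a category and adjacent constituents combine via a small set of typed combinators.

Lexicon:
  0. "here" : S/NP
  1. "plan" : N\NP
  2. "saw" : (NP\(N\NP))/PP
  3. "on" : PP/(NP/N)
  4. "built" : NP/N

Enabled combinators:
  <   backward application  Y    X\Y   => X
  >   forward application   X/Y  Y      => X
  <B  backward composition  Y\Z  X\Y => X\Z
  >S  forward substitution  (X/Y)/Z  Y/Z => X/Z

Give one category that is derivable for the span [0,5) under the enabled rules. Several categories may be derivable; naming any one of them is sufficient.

S

[0,5] S   >
  [0,1] "here" : S/NP
  [1,5] NP   <
    [1,2] "plan" : N\NP
    [2,5] NP\(N\NP)   >
      [2,3] "saw" : (NP\(N\NP))/PP
      [3,5] PP   >
        [3,4] "on" : PP/(NP/N)
        [4,5] "built" : NP/N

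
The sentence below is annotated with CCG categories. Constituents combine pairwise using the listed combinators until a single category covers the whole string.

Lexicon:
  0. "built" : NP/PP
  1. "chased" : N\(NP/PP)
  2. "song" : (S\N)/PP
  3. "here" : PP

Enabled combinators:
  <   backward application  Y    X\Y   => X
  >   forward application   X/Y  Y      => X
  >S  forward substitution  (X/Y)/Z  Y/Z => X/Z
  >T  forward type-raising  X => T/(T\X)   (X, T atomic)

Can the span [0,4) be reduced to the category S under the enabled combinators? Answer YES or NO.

YES

[0,4] S   <
  [0,2] N   <
    [0,1] "built" : NP/PP
    [1,2] "chased" : N\(NP/PP)
  [2,4] S\N   >
    [2,3] "song" : (S\N)/PP
    [3,4] "here" : PP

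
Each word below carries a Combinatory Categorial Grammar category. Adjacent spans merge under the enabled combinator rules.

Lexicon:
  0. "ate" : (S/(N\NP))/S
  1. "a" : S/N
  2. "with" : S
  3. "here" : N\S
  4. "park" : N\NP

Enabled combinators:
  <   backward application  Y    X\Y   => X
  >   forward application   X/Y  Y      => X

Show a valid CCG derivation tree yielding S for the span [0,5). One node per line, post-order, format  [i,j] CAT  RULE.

[0,1] (S/(N\NP))/S  lex  "ate"
[1,2] S/N  lex  "a"
[2,3] S  lex  "with"
[3,4] N\S  lex  "here"
[2,4] N  <  k=3
[1,4] S  >  k=2
[0,4] S/(N\NP)  >  k=1
[4,5] N\NP  lex  "park"
[0,5] S  >  k=4

[0,5] S   >
  [0,4] S/(N\NP)   >
    [0,1] "ate" : (S/(N\NP))/S
    [1,4] S   >
      [1,2] "a" : S/N
      [2,4] N   <
        [2,3] "with" : S
        [3,4] "here" : N\S
  [4,5] "park" : N\NP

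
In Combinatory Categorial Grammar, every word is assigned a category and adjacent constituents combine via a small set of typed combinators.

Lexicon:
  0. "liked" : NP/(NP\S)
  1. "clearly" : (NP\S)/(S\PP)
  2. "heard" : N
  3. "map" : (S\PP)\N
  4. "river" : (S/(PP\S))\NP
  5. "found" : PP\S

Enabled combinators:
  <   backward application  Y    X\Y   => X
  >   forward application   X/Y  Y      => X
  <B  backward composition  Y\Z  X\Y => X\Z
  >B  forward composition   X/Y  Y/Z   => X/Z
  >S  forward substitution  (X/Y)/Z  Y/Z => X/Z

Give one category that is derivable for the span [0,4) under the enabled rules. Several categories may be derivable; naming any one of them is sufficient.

NP

[0,6] S   >
  [0,5] S/(PP\S)   <
    [0,4] NP   >
      [0,1] "liked" : NP/(NP\S)
      [1,4] NP\S   >
        [1,2] "clearly" : (NP\S)/(S\PP)
        [2,4] S\PP   <
          [2,3] "heard" : N
          [3,4] "map" : (S\PP)\N
    [4,5] "river" : (S/(PP\S))\NP
  [5,6] "found" : PP\S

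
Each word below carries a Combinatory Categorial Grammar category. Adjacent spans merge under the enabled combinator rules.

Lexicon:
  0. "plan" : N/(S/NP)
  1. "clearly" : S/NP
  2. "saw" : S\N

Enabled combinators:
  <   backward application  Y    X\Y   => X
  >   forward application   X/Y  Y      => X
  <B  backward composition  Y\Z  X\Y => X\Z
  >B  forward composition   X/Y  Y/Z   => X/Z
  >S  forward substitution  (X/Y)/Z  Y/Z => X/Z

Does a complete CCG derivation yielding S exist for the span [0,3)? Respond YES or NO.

[0,3] S   <
  [0,2] N   >
    [0,1] "plan" : N/(S/NP)
    [1,2] "clearly" : S/NP
  [2,3] "saw" : S\N

YES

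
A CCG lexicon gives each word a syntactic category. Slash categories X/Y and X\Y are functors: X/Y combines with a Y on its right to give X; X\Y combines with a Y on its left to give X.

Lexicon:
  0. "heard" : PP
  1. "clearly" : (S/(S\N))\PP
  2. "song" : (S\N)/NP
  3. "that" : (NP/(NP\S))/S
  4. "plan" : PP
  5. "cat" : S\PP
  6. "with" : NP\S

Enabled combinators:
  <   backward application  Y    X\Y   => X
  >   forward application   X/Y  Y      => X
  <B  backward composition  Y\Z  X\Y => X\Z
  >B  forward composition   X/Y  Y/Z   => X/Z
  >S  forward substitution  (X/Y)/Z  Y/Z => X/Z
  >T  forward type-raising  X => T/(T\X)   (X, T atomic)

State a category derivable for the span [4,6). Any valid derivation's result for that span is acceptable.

S

[0,7] S   >
  [0,2] S/(S\N)   <
    [0,1] "heard" : PP
    [1,2] "clearly" : (S/(S\N))\PP
  [2,7] S\N   >
    [2,3] "song" : (S\N)/NP
    [3,7] NP   >
      [3,6] NP/(NP\S)   >
        [3,4] "that" : (NP/(NP\S))/S
        [4,6] S   <
          [4,5] "plan" : PP
          [5,6] "cat" : S\PP
      [6,7] "with" : NP\S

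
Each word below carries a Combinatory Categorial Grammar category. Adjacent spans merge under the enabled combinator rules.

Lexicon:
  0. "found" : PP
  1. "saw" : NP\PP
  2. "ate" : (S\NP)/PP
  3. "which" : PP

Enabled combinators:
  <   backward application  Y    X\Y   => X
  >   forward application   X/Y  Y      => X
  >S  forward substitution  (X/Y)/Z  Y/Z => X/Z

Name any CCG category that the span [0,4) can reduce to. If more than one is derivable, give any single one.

[0,4] S   <
  [0,2] NP   <
    [0,1] "found" : PP
    [1,2] "saw" : NP\PP
  [2,4] S\NP   >
    [2,3] "ate" : (S\NP)/PP
    [3,4] "which" : PP

S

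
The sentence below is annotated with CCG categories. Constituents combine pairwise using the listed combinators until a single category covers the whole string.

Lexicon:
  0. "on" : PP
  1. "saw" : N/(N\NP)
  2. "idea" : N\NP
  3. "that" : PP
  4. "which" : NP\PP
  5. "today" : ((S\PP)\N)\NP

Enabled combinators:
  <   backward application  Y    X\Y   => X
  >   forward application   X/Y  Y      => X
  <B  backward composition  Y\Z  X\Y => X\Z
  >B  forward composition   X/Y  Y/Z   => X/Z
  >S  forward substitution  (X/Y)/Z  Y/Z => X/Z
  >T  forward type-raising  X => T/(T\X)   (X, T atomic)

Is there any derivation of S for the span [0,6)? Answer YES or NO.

[0,6] S   <
  [0,1] "on" : PP
  [1,6] S\PP   <
    [1,3] N   >
      [1,2] "saw" : N/(N\NP)
      [2,3] "idea" : N\NP
    [3,6] (S\PP)\N   <
      [3,5] NP   <
        [3,4] "that" : PP
        [4,5] "which" : NP\PP
      [5,6] "today" : ((S\PP)\N)\NP

YES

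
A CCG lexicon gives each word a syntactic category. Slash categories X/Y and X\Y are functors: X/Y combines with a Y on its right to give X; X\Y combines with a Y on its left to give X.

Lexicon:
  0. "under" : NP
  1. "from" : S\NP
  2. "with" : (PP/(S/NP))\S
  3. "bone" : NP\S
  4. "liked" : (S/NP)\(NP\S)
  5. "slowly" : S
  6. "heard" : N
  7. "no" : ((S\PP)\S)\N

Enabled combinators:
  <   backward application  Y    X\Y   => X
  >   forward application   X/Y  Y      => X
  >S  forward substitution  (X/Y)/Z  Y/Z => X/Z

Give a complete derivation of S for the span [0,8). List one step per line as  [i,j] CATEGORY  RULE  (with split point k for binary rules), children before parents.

[0,8] S   <
  [0,5] PP   >
    [0,3] PP/(S/NP)   <
      [0,2] S   <
        [0,1] "under" : NP
        [1,2] "from" : S\NP
      [2,3] "with" : (PP/(S/NP))\S
    [3,5] S/NP   <
      [3,4] "bone" : NP\S
      [4,5] "liked" : (S/NP)\(NP\S)
  [5,8] S\PP   <
    [5,6] "slowly" : S
    [6,8] (S\PP)\S   <
      [6,7] "heard" : N
      [7,8] "no" : ((S\PP)\S)\N

[0,1] NP  lex  "under"
[1,2] S\NP  lex  "from"
[0,2] S  <  k=1
[2,3] (PP/(S/NP))\S  lex  "with"
[0,3] PP/(S/NP)  <  k=2
[3,4] NP\S  lex  "bone"
[4,5] (S/NP)\(NP\S)  lex  "liked"
[3,5] S/NP  <  k=4
[0,5] PP  >  k=3
[5,6] S  lex  "slowly"
[6,7] N  lex  "heard"
[7,8] ((S\PP)\S)\N  lex  "no"
[6,8] (S\PP)\S  <  k=7
[5,8] S\PP  <  k=6
[0,8] S  <  k=5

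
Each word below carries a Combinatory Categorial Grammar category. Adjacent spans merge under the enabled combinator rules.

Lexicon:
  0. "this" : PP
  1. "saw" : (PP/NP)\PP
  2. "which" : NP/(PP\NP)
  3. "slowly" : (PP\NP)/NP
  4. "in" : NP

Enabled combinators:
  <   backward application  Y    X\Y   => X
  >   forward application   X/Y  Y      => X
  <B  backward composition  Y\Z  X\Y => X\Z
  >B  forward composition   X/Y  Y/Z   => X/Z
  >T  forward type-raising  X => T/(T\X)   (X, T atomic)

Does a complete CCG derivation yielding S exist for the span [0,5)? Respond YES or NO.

NO

PP (PP/NP)\PP NP/(PP\NP) (PP\NP)/NP NP
CKY chart[0,5] = {N/(N\PP), NP/(NP\PP), PP, PP/(NP\NP), PP/(PP\PP), S/(S\PP)}; S ∉ chart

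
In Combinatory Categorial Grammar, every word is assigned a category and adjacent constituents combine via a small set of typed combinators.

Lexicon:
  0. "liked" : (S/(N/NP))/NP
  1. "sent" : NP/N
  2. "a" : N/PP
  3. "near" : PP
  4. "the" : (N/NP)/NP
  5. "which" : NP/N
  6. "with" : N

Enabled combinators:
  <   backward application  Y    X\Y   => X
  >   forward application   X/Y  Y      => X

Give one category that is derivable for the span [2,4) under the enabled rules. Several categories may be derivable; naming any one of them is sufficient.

[0,7] S   >
  [0,4] S/(N/NP)   >
    [0,1] "liked" : (S/(N/NP))/NP
    [1,4] NP   >
      [1,2] "sent" : NP/N
      [2,4] N   >
        [2,3] "a" : N/PP
        [3,4] "near" : PP
  [4,7] N/NP   >
    [4,5] "the" : (N/NP)/NP
    [5,7] NP   >
      [5,6] "which" : NP/N
      [6,7] "with" : N

N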